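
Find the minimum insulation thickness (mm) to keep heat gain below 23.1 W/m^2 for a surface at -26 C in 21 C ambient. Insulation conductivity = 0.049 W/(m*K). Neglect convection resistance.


dT = 21 - (-26) = 47 K
thickness = k * dT / q_max * 1000
thickness = 0.049 * 47 / 23.1 * 1000
thickness = 99.7 mm

99.7


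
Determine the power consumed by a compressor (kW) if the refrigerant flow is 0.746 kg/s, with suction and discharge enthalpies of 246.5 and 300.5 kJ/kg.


dh = 300.5 - 246.5 = 54.0 kJ/kg
W = m_dot * dh = 0.746 * 54.0 = 40.28 kW

40.28


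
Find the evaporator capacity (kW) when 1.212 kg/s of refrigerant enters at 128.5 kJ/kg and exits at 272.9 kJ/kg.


dh = 272.9 - 128.5 = 144.4 kJ/kg
Q_evap = m_dot * dh = 1.212 * 144.4
Q_evap = 175.01 kW

175.01


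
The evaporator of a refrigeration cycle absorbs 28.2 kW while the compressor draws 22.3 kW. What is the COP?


COP = Q_evap / W
COP = 28.2 / 22.3
COP = 1.265

1.265


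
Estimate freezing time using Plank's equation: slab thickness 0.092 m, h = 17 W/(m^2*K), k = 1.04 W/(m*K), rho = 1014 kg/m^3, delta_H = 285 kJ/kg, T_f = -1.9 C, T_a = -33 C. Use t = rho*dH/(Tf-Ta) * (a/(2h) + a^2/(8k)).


dT = -1.9 - (-33) = 31.1 K
term1 = a/(2h) = 0.092/(2*17) = 0.002705882353
term2 = a^2/(8k) = 0.092^2/(8*1.04) = 0.001017307692
t = rho*dH*1000/dT * (term1 + term2)
t = 1014*285*1000/31.1 * (0.002705882353 + 0.001017307692)
t = 34597 s

34597


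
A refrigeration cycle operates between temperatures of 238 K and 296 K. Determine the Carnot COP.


dT = 296 - 238 = 58 K
COP_carnot = T_cold / dT = 238 / 58
COP_carnot = 4.103

4.103


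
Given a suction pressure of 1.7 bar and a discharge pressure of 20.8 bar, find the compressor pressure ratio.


PR = P_high / P_low
PR = 20.8 / 1.7
PR = 12.235

12.235


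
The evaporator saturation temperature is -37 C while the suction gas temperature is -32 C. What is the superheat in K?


Superheat = T_suction - T_evap
Superheat = -32 - (-37)
Superheat = 5 K

5


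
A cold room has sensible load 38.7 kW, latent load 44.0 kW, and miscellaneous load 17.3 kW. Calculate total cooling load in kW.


Q_total = Q_s + Q_l + Q_misc
Q_total = 38.7 + 44.0 + 17.3
Q_total = 100.0 kW

100.0


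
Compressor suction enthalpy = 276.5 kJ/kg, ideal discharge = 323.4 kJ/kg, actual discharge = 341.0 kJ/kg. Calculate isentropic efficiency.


dh_ideal = 323.4 - 276.5 = 46.9 kJ/kg
dh_actual = 341.0 - 276.5 = 64.5 kJ/kg
eta_s = dh_ideal / dh_actual = 46.9 / 64.5
eta_s = 0.7271

0.7271


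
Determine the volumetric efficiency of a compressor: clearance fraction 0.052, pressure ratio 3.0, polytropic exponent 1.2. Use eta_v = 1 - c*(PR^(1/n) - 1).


PR^(1/n) = 3.0^(1/1.2) = 2.49804953
eta_v = 1 - 0.052 * (2.49804953 - 1)
eta_v = 0.9221

0.9221


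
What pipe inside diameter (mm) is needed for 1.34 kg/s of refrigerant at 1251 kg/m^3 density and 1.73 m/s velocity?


A = m_dot / (rho * v) = 1.34 / (1251 * 1.73) = 0.0006191578529 m^2
d = sqrt(4*A/pi) * 1000
d = 28.1 mm

28.1


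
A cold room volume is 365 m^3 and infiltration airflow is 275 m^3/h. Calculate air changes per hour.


ACH = flow / volume
ACH = 275 / 365
ACH = 0.753

0.753


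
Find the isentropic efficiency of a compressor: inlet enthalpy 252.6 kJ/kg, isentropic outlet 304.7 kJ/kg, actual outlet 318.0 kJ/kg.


dh_ideal = 304.7 - 252.6 = 52.1 kJ/kg
dh_actual = 318.0 - 252.6 = 65.4 kJ/kg
eta_s = dh_ideal / dh_actual = 52.1 / 65.4
eta_s = 0.7966

0.7966


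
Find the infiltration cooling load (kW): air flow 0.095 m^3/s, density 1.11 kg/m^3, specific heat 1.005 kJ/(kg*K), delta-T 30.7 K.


Q = V_dot * rho * cp * dT
Q = 0.095 * 1.11 * 1.005 * 30.7
Q = 3.254 kW

3.254


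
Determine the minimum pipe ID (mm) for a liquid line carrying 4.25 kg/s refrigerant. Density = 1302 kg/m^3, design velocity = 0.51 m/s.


A = m_dot / (rho * v) = 4.25 / (1302 * 0.51) = 0.006400409626 m^2
d = sqrt(4*A/pi) * 1000
d = 90.3 mm

90.3


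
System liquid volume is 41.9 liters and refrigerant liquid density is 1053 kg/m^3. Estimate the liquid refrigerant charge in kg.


Charge = V * rho / 1000
Charge = 41.9 * 1053 / 1000
Charge = 44.12 kg

44.12


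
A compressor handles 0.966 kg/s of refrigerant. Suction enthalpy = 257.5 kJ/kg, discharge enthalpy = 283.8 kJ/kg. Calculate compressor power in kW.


dh = 283.8 - 257.5 = 26.3 kJ/kg
W = m_dot * dh = 0.966 * 26.3 = 25.41 kW

25.41


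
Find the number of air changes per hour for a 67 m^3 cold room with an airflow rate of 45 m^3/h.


ACH = flow / volume
ACH = 45 / 67
ACH = 0.672

0.672


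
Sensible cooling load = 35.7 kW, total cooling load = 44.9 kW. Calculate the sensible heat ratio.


SHR = Q_sensible / Q_total
SHR = 35.7 / 44.9
SHR = 0.795

0.795


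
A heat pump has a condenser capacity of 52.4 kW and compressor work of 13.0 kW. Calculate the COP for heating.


COP_hp = Q_cond / W
COP_hp = 52.4 / 13.0
COP_hp = 4.031

4.031


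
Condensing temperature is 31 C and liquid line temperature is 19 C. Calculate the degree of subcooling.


Subcooling = T_cond - T_liquid
Subcooling = 31 - 19
Subcooling = 12 K

12


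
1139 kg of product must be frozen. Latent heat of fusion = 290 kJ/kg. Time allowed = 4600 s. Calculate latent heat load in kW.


Q_lat = m * h_fg / t
Q_lat = 1139 * 290 / 4600
Q_lat = 71.81 kW

71.81


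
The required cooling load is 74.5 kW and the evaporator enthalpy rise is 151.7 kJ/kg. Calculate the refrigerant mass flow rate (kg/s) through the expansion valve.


m_dot = Q / dh
m_dot = 74.5 / 151.7
m_dot = 0.4911 kg/s

0.4911


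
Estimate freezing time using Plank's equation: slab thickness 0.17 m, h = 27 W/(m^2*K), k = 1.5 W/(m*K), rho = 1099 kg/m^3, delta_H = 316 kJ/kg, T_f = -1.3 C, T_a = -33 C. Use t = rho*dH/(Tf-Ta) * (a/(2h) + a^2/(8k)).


dT = -1.3 - (-33) = 31.7 K
term1 = a/(2h) = 0.17/(2*27) = 0.003148148148
term2 = a^2/(8k) = 0.17^2/(8*1.5) = 0.002408333333
t = rho*dH*1000/dT * (term1 + term2)
t = 1099*316*1000/31.7 * (0.003148148148 + 0.002408333333)
t = 60873 s

60873


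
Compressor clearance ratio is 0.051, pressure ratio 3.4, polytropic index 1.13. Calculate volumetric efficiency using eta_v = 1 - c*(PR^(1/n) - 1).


PR^(1/n) = 3.4^(1/1.13) = 2.95348878
eta_v = 1 - 0.051 * (2.95348878 - 1)
eta_v = 0.9004

0.9004


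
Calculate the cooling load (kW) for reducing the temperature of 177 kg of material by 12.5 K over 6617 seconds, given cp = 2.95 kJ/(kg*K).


Q = m * cp * dT / t
Q = 177 * 2.95 * 12.5 / 6617
Q = 0.986 kW

0.986


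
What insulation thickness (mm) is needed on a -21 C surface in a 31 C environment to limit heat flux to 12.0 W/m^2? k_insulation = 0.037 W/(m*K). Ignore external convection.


dT = 31 - (-21) = 52 K
thickness = k * dT / q_max * 1000
thickness = 0.037 * 52 / 12.0 * 1000
thickness = 160.3 mm

160.3


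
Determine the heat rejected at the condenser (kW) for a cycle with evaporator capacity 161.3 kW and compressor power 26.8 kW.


Q_cond = Q_evap + W
Q_cond = 161.3 + 26.8
Q_cond = 188.1 kW

188.1


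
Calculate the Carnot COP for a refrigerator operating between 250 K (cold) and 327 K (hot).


dT = 327 - 250 = 77 K
COP_carnot = T_cold / dT = 250 / 77
COP_carnot = 3.247

3.247


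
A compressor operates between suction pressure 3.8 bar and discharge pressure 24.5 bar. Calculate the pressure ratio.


PR = P_high / P_low
PR = 24.5 / 3.8
PR = 6.447

6.447


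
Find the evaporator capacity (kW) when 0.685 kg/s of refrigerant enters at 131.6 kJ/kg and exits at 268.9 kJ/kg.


dh = 268.9 - 131.6 = 137.3 kJ/kg
Q_evap = m_dot * dh = 0.685 * 137.3
Q_evap = 94.05 kW

94.05


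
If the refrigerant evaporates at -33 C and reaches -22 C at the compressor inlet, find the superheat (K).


Superheat = T_suction - T_evap
Superheat = -22 - (-33)
Superheat = 11 K

11


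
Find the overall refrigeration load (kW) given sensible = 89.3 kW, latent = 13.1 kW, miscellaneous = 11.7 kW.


Q_total = Q_s + Q_l + Q_misc
Q_total = 89.3 + 13.1 + 11.7
Q_total = 114.1 kW

114.1


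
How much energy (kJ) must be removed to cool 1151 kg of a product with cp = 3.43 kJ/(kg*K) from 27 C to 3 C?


dT = 27 - (3) = 24 K
Q = m * cp * dT = 1151 * 3.43 * 24
Q = 94750 kJ

94750


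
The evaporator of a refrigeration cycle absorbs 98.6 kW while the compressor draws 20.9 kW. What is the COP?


COP = Q_evap / W
COP = 98.6 / 20.9
COP = 4.718

4.718


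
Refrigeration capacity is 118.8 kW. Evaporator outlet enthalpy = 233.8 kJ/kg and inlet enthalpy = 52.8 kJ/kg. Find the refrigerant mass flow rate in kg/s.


dh = 233.8 - 52.8 = 181.0 kJ/kg
m_dot = Q / dh = 118.8 / 181.0 = 0.6564 kg/s

0.6564


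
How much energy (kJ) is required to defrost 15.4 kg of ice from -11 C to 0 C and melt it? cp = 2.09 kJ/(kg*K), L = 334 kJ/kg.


Sensible heat = cp * dT = 2.09 * 11 = 22.99 kJ/kg
Total per kg = 22.99 + 334 = 356.99 kJ/kg
Q = m * total = 15.4 * 356.99
Q = 5497.6 kJ

5497.6


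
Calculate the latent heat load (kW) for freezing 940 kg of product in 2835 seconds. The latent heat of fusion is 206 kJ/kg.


Q_lat = m * h_fg / t
Q_lat = 940 * 206 / 2835
Q_lat = 68.3 kW

68.3


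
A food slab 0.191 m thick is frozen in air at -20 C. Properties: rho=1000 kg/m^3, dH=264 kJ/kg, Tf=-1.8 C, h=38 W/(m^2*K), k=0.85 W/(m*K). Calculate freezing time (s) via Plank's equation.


dT = -1.8 - (-20) = 18.2 K
term1 = a/(2h) = 0.191/(2*38) = 0.002513157895
term2 = a^2/(8k) = 0.191^2/(8*0.85) = 0.005364852941
t = rho*dH*1000/dT * (term1 + term2)
t = 1000*264*1000/18.2 * (0.002513157895 + 0.005364852941)
t = 114274 s

114274


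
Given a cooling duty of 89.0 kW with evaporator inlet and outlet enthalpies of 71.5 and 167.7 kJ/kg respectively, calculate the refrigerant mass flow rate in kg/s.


dh = 167.7 - 71.5 = 96.2 kJ/kg
m_dot = Q / dh = 89.0 / 96.2 = 0.9252 kg/s

0.9252


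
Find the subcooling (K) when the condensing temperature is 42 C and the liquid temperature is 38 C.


Subcooling = T_cond - T_liquid
Subcooling = 42 - 38
Subcooling = 4 K

4


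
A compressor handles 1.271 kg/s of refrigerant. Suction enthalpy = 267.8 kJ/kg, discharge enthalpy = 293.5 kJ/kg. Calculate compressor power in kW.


dh = 293.5 - 267.8 = 25.7 kJ/kg
W = m_dot * dh = 1.271 * 25.7 = 32.66 kW

32.66


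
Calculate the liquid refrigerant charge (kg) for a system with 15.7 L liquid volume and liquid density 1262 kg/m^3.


Charge = V * rho / 1000
Charge = 15.7 * 1262 / 1000
Charge = 19.81 kg

19.81


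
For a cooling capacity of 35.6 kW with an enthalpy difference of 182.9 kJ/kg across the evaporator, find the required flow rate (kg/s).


m_dot = Q / dh
m_dot = 35.6 / 182.9
m_dot = 0.1946 kg/s

0.1946


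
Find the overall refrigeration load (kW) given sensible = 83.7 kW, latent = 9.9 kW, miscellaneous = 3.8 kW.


Q_total = Q_s + Q_l + Q_misc
Q_total = 83.7 + 9.9 + 3.8
Q_total = 97.4 kW

97.4


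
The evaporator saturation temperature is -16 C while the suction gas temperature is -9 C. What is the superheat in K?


Superheat = T_suction - T_evap
Superheat = -9 - (-16)
Superheat = 7 K

7


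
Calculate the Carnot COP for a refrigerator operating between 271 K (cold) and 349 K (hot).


dT = 349 - 271 = 78 K
COP_carnot = T_cold / dT = 271 / 78
COP_carnot = 3.474

3.474


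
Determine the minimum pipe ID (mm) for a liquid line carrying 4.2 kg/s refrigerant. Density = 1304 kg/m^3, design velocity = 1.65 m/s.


A = m_dot / (rho * v) = 4.2 / (1304 * 1.65) = 0.001952035694 m^2
d = sqrt(4*A/pi) * 1000
d = 49.9 mm

49.9


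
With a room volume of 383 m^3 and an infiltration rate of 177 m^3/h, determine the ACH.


ACH = flow / volume
ACH = 177 / 383
ACH = 0.462

0.462


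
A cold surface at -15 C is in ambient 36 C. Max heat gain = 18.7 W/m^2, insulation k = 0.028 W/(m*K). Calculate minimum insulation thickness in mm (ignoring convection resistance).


dT = 36 - (-15) = 51 K
thickness = k * dT / q_max * 1000
thickness = 0.028 * 51 / 18.7 * 1000
thickness = 76.4 mm

76.4


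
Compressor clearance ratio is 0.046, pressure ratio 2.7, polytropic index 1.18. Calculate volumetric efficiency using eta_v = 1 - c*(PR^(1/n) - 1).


PR^(1/n) = 2.7^(1/1.18) = 2.32039816
eta_v = 1 - 0.046 * (2.32039816 - 1)
eta_v = 0.9393

0.9393


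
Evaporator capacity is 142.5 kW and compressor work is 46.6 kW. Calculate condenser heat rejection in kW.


Q_cond = Q_evap + W
Q_cond = 142.5 + 46.6
Q_cond = 189.1 kW

189.1


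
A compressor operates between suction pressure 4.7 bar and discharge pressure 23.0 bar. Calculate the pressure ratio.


PR = P_high / P_low
PR = 23.0 / 4.7
PR = 4.894

4.894


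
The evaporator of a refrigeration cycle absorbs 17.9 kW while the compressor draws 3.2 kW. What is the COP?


COP = Q_evap / W
COP = 17.9 / 3.2
COP = 5.594

5.594


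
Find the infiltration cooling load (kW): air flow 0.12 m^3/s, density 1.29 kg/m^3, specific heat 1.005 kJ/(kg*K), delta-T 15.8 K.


Q = V_dot * rho * cp * dT
Q = 0.12 * 1.29 * 1.005 * 15.8
Q = 2.458 kW

2.458


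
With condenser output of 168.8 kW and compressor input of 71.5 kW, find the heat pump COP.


COP_hp = Q_cond / W
COP_hp = 168.8 / 71.5
COP_hp = 2.361

2.361


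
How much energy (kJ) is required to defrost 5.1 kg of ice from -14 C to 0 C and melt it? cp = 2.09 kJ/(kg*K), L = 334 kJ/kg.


Sensible heat = cp * dT = 2.09 * 14 = 29.26 kJ/kg
Total per kg = 29.26 + 334 = 363.26 kJ/kg
Q = m * total = 5.1 * 363.26
Q = 1852.6 kJ

1852.6


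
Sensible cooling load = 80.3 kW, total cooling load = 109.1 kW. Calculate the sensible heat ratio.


SHR = Q_sensible / Q_total
SHR = 80.3 / 109.1
SHR = 0.736

0.736


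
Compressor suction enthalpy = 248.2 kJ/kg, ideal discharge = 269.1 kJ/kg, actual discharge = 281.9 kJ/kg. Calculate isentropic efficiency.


dh_ideal = 269.1 - 248.2 = 20.9 kJ/kg
dh_actual = 281.9 - 248.2 = 33.7 kJ/kg
eta_s = dh_ideal / dh_actual = 20.9 / 33.7
eta_s = 0.6202

0.6202


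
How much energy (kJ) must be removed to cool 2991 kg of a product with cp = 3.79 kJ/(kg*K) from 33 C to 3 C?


dT = 33 - (3) = 30 K
Q = m * cp * dT = 2991 * 3.79 * 30
Q = 340077 kJ

340077


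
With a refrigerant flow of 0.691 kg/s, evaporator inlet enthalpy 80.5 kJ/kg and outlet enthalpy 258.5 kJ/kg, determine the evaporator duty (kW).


dh = 258.5 - 80.5 = 178.0 kJ/kg
Q_evap = m_dot * dh = 0.691 * 178.0
Q_evap = 123.0 kW

123.0


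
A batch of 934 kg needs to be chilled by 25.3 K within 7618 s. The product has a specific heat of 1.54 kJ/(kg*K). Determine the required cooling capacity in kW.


Q = m * cp * dT / t
Q = 934 * 1.54 * 25.3 / 7618
Q = 4.777 kW

4.777


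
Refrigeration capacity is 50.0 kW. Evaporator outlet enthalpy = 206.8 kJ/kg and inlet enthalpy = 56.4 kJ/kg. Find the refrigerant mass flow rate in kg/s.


dh = 206.8 - 56.4 = 150.4 kJ/kg
m_dot = Q / dh = 50.0 / 150.4 = 0.3324 kg/s

0.3324


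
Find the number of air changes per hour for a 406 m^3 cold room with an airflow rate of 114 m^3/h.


ACH = flow / volume
ACH = 114 / 406
ACH = 0.281

0.281


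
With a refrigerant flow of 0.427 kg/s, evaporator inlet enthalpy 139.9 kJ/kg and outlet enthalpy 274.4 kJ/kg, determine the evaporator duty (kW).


dh = 274.4 - 139.9 = 134.5 kJ/kg
Q_evap = m_dot * dh = 0.427 * 134.5
Q_evap = 57.43 kW

57.43


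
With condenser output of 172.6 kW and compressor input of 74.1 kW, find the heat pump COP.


COP_hp = Q_cond / W
COP_hp = 172.6 / 74.1
COP_hp = 2.329

2.329


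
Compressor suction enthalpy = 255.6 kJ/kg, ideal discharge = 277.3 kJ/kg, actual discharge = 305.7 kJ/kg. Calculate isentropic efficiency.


dh_ideal = 277.3 - 255.6 = 21.7 kJ/kg
dh_actual = 305.7 - 255.6 = 50.1 kJ/kg
eta_s = dh_ideal / dh_actual = 21.7 / 50.1
eta_s = 0.4331

0.4331


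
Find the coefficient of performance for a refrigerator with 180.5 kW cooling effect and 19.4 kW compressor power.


COP = Q_evap / W
COP = 180.5 / 19.4
COP = 9.304

9.304


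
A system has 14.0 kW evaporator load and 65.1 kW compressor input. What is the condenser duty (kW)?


Q_cond = Q_evap + W
Q_cond = 14.0 + 65.1
Q_cond = 79.1 kW

79.1


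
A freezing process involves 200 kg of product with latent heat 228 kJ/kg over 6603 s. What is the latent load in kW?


Q_lat = m * h_fg / t
Q_lat = 200 * 228 / 6603
Q_lat = 6.91 kW

6.91


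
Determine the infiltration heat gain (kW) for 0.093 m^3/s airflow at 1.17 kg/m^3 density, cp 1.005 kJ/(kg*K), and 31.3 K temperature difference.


Q = V_dot * rho * cp * dT
Q = 0.093 * 1.17 * 1.005 * 31.3
Q = 3.423 kW

3.423


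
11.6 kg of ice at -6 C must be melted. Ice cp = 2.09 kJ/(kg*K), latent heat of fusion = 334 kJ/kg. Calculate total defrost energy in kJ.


Sensible heat = cp * dT = 2.09 * 6 = 12.54 kJ/kg
Total per kg = 12.54 + 334 = 346.54 kJ/kg
Q = m * total = 11.6 * 346.54
Q = 4019.9 kJ

4019.9


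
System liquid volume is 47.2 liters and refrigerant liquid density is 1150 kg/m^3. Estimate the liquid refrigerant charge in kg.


Charge = V * rho / 1000
Charge = 47.2 * 1150 / 1000
Charge = 54.28 kg

54.28


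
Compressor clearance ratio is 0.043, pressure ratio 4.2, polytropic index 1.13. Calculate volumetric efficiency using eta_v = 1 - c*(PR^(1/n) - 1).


PR^(1/n) = 4.2^(1/1.13) = 3.5608038
eta_v = 1 - 0.043 * (3.5608038 - 1)
eta_v = 0.8899

0.8899


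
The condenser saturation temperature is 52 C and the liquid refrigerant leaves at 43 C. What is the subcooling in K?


Subcooling = T_cond - T_liquid
Subcooling = 52 - 43
Subcooling = 9 K

9


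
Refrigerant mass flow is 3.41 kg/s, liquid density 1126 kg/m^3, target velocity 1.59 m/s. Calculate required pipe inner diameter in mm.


A = m_dot / (rho * v) = 3.41 / (1126 * 1.59) = 0.001904666153 m^2
d = sqrt(4*A/pi) * 1000
d = 49.2 mm

49.2


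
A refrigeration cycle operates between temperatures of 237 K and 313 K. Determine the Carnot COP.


dT = 313 - 237 = 76 K
COP_carnot = T_cold / dT = 237 / 76
COP_carnot = 3.118

3.118


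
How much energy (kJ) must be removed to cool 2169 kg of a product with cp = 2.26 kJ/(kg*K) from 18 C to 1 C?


dT = 18 - (1) = 17 K
Q = m * cp * dT = 2169 * 2.26 * 17
Q = 83333 kJ

83333


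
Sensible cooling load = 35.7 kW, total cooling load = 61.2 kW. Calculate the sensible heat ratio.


SHR = Q_sensible / Q_total
SHR = 35.7 / 61.2
SHR = 0.583

0.583


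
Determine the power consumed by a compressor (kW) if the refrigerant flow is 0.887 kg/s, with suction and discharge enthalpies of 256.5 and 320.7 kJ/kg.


dh = 320.7 - 256.5 = 64.2 kJ/kg
W = m_dot * dh = 0.887 * 64.2 = 56.95 kW

56.95


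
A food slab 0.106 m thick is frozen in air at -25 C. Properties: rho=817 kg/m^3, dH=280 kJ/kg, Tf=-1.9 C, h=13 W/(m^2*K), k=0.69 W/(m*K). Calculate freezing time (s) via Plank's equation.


dT = -1.9 - (-25) = 23.1 K
term1 = a/(2h) = 0.106/(2*13) = 0.004076923077
term2 = a^2/(8k) = 0.106^2/(8*0.69) = 0.002035507246
t = rho*dH*1000/dT * (term1 + term2)
t = 817*280*1000/23.1 * (0.004076923077 + 0.002035507246)
t = 60532 s

60532


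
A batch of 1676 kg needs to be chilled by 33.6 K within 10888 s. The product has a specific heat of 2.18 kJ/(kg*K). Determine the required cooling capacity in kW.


Q = m * cp * dT / t
Q = 1676 * 2.18 * 33.6 / 10888
Q = 11.275 kW

11.275


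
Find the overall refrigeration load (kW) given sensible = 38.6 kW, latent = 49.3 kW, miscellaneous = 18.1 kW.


Q_total = Q_s + Q_l + Q_misc
Q_total = 38.6 + 49.3 + 18.1
Q_total = 106.0 kW

106.0


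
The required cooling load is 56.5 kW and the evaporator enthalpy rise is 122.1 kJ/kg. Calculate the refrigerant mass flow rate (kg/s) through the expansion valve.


m_dot = Q / dh
m_dot = 56.5 / 122.1
m_dot = 0.4627 kg/s

0.4627


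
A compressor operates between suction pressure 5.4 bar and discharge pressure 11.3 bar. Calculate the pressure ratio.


PR = P_high / P_low
PR = 11.3 / 5.4
PR = 2.093

2.093


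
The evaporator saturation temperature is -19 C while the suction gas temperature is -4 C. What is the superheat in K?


Superheat = T_suction - T_evap
Superheat = -4 - (-19)
Superheat = 15 K

15


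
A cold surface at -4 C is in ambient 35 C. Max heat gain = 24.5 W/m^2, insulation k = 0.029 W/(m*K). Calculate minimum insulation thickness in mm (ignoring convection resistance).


dT = 35 - (-4) = 39 K
thickness = k * dT / q_max * 1000
thickness = 0.029 * 39 / 24.5 * 1000
thickness = 46.2 mm

46.2


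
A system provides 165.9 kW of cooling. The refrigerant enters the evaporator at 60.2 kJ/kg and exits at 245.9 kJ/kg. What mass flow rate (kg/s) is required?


dh = 245.9 - 60.2 = 185.7 kJ/kg
m_dot = Q / dh = 165.9 / 185.7 = 0.8934 kg/s

0.8934


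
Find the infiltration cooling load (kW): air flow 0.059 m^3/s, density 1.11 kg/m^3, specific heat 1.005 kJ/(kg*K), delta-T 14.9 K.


Q = V_dot * rho * cp * dT
Q = 0.059 * 1.11 * 1.005 * 14.9
Q = 0.981 kW

0.981


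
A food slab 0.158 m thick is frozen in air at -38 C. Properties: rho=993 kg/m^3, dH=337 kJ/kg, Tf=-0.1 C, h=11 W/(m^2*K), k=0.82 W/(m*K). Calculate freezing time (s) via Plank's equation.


dT = -0.1 - (-38) = 37.9 K
term1 = a/(2h) = 0.158/(2*11) = 0.007181818182
term2 = a^2/(8k) = 0.158^2/(8*0.82) = 0.003805487805
t = rho*dH*1000/dT * (term1 + term2)
t = 993*337*1000/37.9 * (0.007181818182 + 0.003805487805)
t = 97013 s

97013


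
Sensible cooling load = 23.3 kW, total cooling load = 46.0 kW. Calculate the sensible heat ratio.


SHR = Q_sensible / Q_total
SHR = 23.3 / 46.0
SHR = 0.507

0.507


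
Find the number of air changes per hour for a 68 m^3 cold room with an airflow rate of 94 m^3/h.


ACH = flow / volume
ACH = 94 / 68
ACH = 1.382

1.382


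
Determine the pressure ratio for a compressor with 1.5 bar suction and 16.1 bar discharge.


PR = P_high / P_low
PR = 16.1 / 1.5
PR = 10.733

10.733


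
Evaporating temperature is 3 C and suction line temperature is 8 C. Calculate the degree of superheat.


Superheat = T_suction - T_evap
Superheat = 8 - (3)
Superheat = 5 K

5


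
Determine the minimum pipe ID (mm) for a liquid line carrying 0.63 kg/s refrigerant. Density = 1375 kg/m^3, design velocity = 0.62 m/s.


A = m_dot / (rho * v) = 0.63 / (1375 * 0.62) = 0.0007390029326 m^2
d = sqrt(4*A/pi) * 1000
d = 30.7 mm

30.7


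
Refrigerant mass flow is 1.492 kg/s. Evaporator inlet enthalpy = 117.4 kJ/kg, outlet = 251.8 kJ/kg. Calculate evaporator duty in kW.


dh = 251.8 - 117.4 = 134.4 kJ/kg
Q_evap = m_dot * dh = 1.492 * 134.4
Q_evap = 200.52 kW

200.52


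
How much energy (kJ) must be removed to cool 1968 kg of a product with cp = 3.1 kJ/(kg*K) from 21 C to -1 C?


dT = 21 - (-1) = 22 K
Q = m * cp * dT = 1968 * 3.1 * 22
Q = 134218 kJ

134218


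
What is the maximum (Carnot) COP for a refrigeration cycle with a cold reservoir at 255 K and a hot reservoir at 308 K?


dT = 308 - 255 = 53 K
COP_carnot = T_cold / dT = 255 / 53
COP_carnot = 4.811

4.811


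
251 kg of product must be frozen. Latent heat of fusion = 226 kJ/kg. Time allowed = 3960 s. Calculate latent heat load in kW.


Q_lat = m * h_fg / t
Q_lat = 251 * 226 / 3960
Q_lat = 14.32 kW

14.32


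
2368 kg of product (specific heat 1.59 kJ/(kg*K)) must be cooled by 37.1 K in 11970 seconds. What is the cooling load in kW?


Q = m * cp * dT / t
Q = 2368 * 1.59 * 37.1 / 11970
Q = 11.67 kW

11.67


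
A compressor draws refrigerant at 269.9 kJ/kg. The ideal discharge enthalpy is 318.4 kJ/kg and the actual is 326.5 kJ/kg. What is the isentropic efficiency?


dh_ideal = 318.4 - 269.9 = 48.5 kJ/kg
dh_actual = 326.5 - 269.9 = 56.6 kJ/kg
eta_s = dh_ideal / dh_actual = 48.5 / 56.6
eta_s = 0.8569

0.8569


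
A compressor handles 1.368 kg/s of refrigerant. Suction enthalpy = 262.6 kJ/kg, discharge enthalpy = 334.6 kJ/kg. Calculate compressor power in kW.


dh = 334.6 - 262.6 = 72.0 kJ/kg
W = m_dot * dh = 1.368 * 72.0 = 98.5 kW

98.5


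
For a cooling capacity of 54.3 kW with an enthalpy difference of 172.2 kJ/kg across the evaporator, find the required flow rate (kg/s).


m_dot = Q / dh
m_dot = 54.3 / 172.2
m_dot = 0.3153 kg/s

0.3153


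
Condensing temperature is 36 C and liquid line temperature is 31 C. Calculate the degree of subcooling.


Subcooling = T_cond - T_liquid
Subcooling = 36 - 31
Subcooling = 5 K

5


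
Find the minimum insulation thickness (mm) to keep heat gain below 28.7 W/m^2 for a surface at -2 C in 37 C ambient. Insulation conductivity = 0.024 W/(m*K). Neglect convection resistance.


dT = 37 - (-2) = 39 K
thickness = k * dT / q_max * 1000
thickness = 0.024 * 39 / 28.7 * 1000
thickness = 32.6 mm

32.6


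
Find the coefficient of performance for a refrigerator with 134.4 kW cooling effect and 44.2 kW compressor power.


COP = Q_evap / W
COP = 134.4 / 44.2
COP = 3.041

3.041


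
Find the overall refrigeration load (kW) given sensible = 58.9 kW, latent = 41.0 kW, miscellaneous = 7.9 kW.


Q_total = Q_s + Q_l + Q_misc
Q_total = 58.9 + 41.0 + 7.9
Q_total = 107.8 kW

107.8


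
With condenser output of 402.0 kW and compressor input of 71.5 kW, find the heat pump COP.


COP_hp = Q_cond / W
COP_hp = 402.0 / 71.5
COP_hp = 5.622

5.622


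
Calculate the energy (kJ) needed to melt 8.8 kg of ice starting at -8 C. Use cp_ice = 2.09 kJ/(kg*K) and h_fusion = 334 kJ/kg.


Sensible heat = cp * dT = 2.09 * 8 = 16.72 kJ/kg
Total per kg = 16.72 + 334 = 350.72 kJ/kg
Q = m * total = 8.8 * 350.72
Q = 3086.3 kJ

3086.3


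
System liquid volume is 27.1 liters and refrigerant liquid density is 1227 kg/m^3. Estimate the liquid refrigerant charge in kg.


Charge = V * rho / 1000
Charge = 27.1 * 1227 / 1000
Charge = 33.25 kg

33.25


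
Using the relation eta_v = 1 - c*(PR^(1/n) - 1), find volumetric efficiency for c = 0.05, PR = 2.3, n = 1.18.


PR^(1/n) = 2.3^(1/1.18) = 2.0255782
eta_v = 1 - 0.05 * (2.0255782 - 1)
eta_v = 0.9487

0.9487


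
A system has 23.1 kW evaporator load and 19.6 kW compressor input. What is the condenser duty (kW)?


Q_cond = Q_evap + W
Q_cond = 23.1 + 19.6
Q_cond = 42.7 kW

42.7


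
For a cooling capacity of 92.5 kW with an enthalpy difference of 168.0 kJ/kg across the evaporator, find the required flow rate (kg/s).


m_dot = Q / dh
m_dot = 92.5 / 168.0
m_dot = 0.5506 kg/s

0.5506


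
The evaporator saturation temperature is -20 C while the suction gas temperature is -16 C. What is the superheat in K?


Superheat = T_suction - T_evap
Superheat = -16 - (-20)
Superheat = 4 K

4


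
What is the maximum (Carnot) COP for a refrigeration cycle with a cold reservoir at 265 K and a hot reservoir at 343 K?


dT = 343 - 265 = 78 K
COP_carnot = T_cold / dT = 265 / 78
COP_carnot = 3.397

3.397


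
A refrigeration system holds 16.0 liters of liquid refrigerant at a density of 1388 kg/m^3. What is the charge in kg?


Charge = V * rho / 1000
Charge = 16.0 * 1388 / 1000
Charge = 22.21 kg

22.21


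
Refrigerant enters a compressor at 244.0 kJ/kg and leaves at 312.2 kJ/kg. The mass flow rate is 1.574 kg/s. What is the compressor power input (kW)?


dh = 312.2 - 244.0 = 68.2 kJ/kg
W = m_dot * dh = 1.574 * 68.2 = 107.35 kW

107.35


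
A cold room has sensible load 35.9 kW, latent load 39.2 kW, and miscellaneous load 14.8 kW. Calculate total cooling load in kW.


Q_total = Q_s + Q_l + Q_misc
Q_total = 35.9 + 39.2 + 14.8
Q_total = 89.9 kW

89.9


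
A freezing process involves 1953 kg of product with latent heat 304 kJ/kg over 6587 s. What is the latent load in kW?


Q_lat = m * h_fg / t
Q_lat = 1953 * 304 / 6587
Q_lat = 90.13 kW

90.13


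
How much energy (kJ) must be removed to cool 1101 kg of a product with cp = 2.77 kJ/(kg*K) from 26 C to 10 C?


dT = 26 - (10) = 16 K
Q = m * cp * dT = 1101 * 2.77 * 16
Q = 48796 kJ

48796


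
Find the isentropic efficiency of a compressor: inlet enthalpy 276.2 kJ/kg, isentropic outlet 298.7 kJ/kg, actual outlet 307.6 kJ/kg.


dh_ideal = 298.7 - 276.2 = 22.5 kJ/kg
dh_actual = 307.6 - 276.2 = 31.4 kJ/kg
eta_s = dh_ideal / dh_actual = 22.5 / 31.4
eta_s = 0.7166

0.7166


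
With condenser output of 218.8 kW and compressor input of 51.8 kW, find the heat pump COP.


COP_hp = Q_cond / W
COP_hp = 218.8 / 51.8
COP_hp = 4.224

4.224


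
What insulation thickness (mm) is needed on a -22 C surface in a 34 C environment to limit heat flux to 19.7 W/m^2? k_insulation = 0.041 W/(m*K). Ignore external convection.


dT = 34 - (-22) = 56 K
thickness = k * dT / q_max * 1000
thickness = 0.041 * 56 / 19.7 * 1000
thickness = 116.5 mm

116.5


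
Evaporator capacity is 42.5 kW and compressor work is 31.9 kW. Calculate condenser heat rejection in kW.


Q_cond = Q_evap + W
Q_cond = 42.5 + 31.9
Q_cond = 74.4 kW

74.4


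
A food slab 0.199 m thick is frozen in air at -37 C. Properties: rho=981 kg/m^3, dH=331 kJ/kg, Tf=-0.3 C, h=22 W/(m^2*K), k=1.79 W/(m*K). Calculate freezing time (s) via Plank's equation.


dT = -0.3 - (-37) = 36.7 K
term1 = a/(2h) = 0.199/(2*22) = 0.004522727273
term2 = a^2/(8k) = 0.199^2/(8*1.79) = 0.002765432961
t = rho*dH*1000/dT * (term1 + term2)
t = 981*331*1000/36.7 * (0.004522727273 + 0.002765432961)
t = 64484 s

64484


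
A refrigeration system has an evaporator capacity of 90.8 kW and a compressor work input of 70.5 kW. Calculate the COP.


COP = Q_evap / W
COP = 90.8 / 70.5
COP = 1.288

1.288


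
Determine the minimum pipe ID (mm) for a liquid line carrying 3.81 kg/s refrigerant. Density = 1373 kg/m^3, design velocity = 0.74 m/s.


A = m_dot / (rho * v) = 3.81 / (1373 * 0.74) = 0.003749926183 m^2
d = sqrt(4*A/pi) * 1000
d = 69.1 mm

69.1


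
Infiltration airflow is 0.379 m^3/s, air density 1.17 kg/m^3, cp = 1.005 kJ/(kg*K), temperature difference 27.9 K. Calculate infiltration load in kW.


Q = V_dot * rho * cp * dT
Q = 0.379 * 1.17 * 1.005 * 27.9
Q = 12.434 kW

12.434


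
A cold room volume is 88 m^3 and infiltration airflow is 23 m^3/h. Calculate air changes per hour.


ACH = flow / volume
ACH = 23 / 88
ACH = 0.261

0.261


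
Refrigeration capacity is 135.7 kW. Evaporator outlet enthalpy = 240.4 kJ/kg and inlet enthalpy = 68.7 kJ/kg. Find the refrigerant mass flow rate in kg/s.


dh = 240.4 - 68.7 = 171.7 kJ/kg
m_dot = Q / dh = 135.7 / 171.7 = 0.7903 kg/s

0.7903


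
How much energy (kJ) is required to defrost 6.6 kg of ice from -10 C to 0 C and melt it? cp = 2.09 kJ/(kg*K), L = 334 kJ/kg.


Sensible heat = cp * dT = 2.09 * 10 = 20.9 kJ/kg
Total per kg = 20.9 + 334 = 354.9 kJ/kg
Q = m * total = 6.6 * 354.9
Q = 2342.3 kJ

2342.3


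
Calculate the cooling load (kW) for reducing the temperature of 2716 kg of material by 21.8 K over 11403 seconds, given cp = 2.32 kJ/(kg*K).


Q = m * cp * dT / t
Q = 2716 * 2.32 * 21.8 / 11403
Q = 12.046 kW

12.046


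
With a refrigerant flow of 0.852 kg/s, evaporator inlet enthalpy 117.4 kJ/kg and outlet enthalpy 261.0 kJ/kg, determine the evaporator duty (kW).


dh = 261.0 - 117.4 = 143.6 kJ/kg
Q_evap = m_dot * dh = 0.852 * 143.6
Q_evap = 122.35 kW

122.35


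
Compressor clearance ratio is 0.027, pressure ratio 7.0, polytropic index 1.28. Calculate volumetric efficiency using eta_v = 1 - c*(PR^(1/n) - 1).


PR^(1/n) = 7.0^(1/1.28) = 4.5733332
eta_v = 1 - 0.027 * (4.5733332 - 1)
eta_v = 0.9035

0.9035


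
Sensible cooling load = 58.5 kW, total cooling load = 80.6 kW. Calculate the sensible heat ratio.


SHR = Q_sensible / Q_total
SHR = 58.5 / 80.6
SHR = 0.726

0.726


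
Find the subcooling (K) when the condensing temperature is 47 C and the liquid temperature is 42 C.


Subcooling = T_cond - T_liquid
Subcooling = 47 - 42
Subcooling = 5 K

5


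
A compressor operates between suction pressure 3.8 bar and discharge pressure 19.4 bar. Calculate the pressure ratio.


PR = P_high / P_low
PR = 19.4 / 3.8
PR = 5.105

5.105


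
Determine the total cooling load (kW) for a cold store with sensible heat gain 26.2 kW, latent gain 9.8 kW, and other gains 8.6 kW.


Q_total = Q_s + Q_l + Q_misc
Q_total = 26.2 + 9.8 + 8.6
Q_total = 44.6 kW

44.6


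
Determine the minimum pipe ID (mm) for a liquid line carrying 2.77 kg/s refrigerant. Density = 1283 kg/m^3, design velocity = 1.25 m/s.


A = m_dot / (rho * v) = 2.77 / (1283 * 1.25) = 0.001727201871 m^2
d = sqrt(4*A/pi) * 1000
d = 46.9 mm

46.9


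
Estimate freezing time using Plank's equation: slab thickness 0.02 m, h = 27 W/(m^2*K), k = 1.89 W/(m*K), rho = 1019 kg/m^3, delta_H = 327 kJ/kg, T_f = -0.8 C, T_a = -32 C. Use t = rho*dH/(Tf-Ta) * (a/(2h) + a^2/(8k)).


dT = -0.8 - (-32) = 31.2 K
term1 = a/(2h) = 0.02/(2*27) = 0.0003703703704
term2 = a^2/(8k) = 0.02^2/(8*1.89) = 0.00002645502646
t = rho*dH*1000/dT * (term1 + term2)
t = 1019*327*1000/31.2 * (0.0003703703704 + 0.00002645502646)
t = 4238 s

4238


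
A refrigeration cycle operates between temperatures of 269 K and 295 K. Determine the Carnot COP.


dT = 295 - 269 = 26 K
COP_carnot = T_cold / dT = 269 / 26
COP_carnot = 10.346

10.346


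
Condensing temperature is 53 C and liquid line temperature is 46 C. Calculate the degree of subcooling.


Subcooling = T_cond - T_liquid
Subcooling = 53 - 46
Subcooling = 7 K

7


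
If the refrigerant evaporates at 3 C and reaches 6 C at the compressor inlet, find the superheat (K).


Superheat = T_suction - T_evap
Superheat = 6 - (3)
Superheat = 3 K

3


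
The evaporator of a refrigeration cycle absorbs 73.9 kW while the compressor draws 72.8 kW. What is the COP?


COP = Q_evap / W
COP = 73.9 / 72.8
COP = 1.015

1.015


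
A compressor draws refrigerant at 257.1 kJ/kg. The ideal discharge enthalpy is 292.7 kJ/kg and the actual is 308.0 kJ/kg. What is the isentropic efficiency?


dh_ideal = 292.7 - 257.1 = 35.6 kJ/kg
dh_actual = 308.0 - 257.1 = 50.9 kJ/kg
eta_s = dh_ideal / dh_actual = 35.6 / 50.9
eta_s = 0.6994

0.6994


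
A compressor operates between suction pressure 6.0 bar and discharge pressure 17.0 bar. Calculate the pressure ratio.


PR = P_high / P_low
PR = 17.0 / 6.0
PR = 2.833

2.833


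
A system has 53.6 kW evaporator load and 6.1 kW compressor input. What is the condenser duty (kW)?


Q_cond = Q_evap + W
Q_cond = 53.6 + 6.1
Q_cond = 59.7 kW

59.7


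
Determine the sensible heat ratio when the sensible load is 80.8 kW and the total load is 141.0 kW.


SHR = Q_sensible / Q_total
SHR = 80.8 / 141.0
SHR = 0.573

0.573


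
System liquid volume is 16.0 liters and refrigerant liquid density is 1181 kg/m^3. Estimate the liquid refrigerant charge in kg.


Charge = V * rho / 1000
Charge = 16.0 * 1181 / 1000
Charge = 18.9 kg

18.9


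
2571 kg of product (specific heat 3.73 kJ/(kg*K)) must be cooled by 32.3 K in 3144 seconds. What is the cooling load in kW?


Q = m * cp * dT / t
Q = 2571 * 3.73 * 32.3 / 3144
Q = 98.521 kW

98.521


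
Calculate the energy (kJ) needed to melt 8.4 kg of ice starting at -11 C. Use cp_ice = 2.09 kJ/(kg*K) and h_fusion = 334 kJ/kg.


Sensible heat = cp * dT = 2.09 * 11 = 22.99 kJ/kg
Total per kg = 22.99 + 334 = 356.99 kJ/kg
Q = m * total = 8.4 * 356.99
Q = 2998.7 kJ

2998.7


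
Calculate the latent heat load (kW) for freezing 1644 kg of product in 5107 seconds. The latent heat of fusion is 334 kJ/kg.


Q_lat = m * h_fg / t
Q_lat = 1644 * 334 / 5107
Q_lat = 107.52 kW

107.52


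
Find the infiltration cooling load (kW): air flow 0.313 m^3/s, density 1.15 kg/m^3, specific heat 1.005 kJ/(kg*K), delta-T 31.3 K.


Q = V_dot * rho * cp * dT
Q = 0.313 * 1.15 * 1.005 * 31.3
Q = 11.323 kW

11.323


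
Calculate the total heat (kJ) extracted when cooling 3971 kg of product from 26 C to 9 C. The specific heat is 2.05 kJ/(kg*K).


dT = 26 - (9) = 17 K
Q = m * cp * dT = 3971 * 2.05 * 17
Q = 138389 kJ

138389


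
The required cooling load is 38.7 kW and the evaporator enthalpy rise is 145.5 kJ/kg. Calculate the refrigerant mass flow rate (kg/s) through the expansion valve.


m_dot = Q / dh
m_dot = 38.7 / 145.5
m_dot = 0.266 kg/s

0.266


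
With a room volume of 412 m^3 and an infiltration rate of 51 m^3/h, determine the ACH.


ACH = flow / volume
ACH = 51 / 412
ACH = 0.124

0.124


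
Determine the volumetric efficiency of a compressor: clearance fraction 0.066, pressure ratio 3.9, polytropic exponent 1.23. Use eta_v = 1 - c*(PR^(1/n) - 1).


PR^(1/n) = 3.9^(1/1.23) = 3.02371136
eta_v = 1 - 0.066 * (3.02371136 - 1)
eta_v = 0.8664

0.8664


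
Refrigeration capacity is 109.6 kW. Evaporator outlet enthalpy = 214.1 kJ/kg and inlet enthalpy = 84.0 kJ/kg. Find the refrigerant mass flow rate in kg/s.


dh = 214.1 - 84.0 = 130.1 kJ/kg
m_dot = Q / dh = 109.6 / 130.1 = 0.8424 kg/s

0.8424


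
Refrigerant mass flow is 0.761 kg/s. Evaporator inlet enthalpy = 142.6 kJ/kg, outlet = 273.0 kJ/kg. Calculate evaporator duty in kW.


dh = 273.0 - 142.6 = 130.4 kJ/kg
Q_evap = m_dot * dh = 0.761 * 130.4
Q_evap = 99.23 kW

99.23


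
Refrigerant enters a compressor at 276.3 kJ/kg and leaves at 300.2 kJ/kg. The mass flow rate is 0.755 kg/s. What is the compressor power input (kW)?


dh = 300.2 - 276.3 = 23.9 kJ/kg
W = m_dot * dh = 0.755 * 23.9 = 18.04 kW

18.04


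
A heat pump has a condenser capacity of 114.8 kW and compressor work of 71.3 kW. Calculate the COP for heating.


COP_hp = Q_cond / W
COP_hp = 114.8 / 71.3
COP_hp = 1.61

1.61


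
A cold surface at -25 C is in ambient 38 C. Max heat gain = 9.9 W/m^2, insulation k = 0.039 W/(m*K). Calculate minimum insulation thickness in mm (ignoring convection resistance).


dT = 38 - (-25) = 63 K
thickness = k * dT / q_max * 1000
thickness = 0.039 * 63 / 9.9 * 1000
thickness = 248.2 mm

248.2


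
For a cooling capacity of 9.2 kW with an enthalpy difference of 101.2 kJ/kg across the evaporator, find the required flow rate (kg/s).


m_dot = Q / dh
m_dot = 9.2 / 101.2
m_dot = 0.0909 kg/s

0.0909


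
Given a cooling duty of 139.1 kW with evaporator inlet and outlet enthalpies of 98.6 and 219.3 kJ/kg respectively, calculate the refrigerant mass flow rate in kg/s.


dh = 219.3 - 98.6 = 120.7 kJ/kg
m_dot = Q / dh = 139.1 / 120.7 = 1.1524 kg/s

1.1524


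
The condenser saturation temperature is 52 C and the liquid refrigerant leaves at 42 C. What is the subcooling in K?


Subcooling = T_cond - T_liquid
Subcooling = 52 - 42
Subcooling = 10 K

10


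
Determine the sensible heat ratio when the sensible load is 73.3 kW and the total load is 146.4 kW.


SHR = Q_sensible / Q_total
SHR = 73.3 / 146.4
SHR = 0.501

0.501


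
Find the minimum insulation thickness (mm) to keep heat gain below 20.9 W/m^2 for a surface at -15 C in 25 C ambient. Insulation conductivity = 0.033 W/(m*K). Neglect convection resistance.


dT = 25 - (-15) = 40 K
thickness = k * dT / q_max * 1000
thickness = 0.033 * 40 / 20.9 * 1000
thickness = 63.2 mm

63.2


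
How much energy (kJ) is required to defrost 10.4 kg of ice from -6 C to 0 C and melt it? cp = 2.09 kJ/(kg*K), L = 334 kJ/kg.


Sensible heat = cp * dT = 2.09 * 6 = 12.54 kJ/kg
Total per kg = 12.54 + 334 = 346.54 kJ/kg
Q = m * total = 10.4 * 346.54
Q = 3604.0 kJ

3604.0


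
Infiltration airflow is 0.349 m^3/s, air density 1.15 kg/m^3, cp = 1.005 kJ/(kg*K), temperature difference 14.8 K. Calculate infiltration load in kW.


Q = V_dot * rho * cp * dT
Q = 0.349 * 1.15 * 1.005 * 14.8
Q = 5.97 kW

5.97


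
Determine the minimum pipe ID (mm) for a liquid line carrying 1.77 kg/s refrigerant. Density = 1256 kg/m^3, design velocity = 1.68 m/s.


A = m_dot / (rho * v) = 1.77 / (1256 * 1.68) = 0.0008388307552 m^2
d = sqrt(4*A/pi) * 1000
d = 32.7 mm

32.7


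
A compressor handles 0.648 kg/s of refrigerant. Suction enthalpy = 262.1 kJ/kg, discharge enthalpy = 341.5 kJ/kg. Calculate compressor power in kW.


dh = 341.5 - 262.1 = 79.4 kJ/kg
W = m_dot * dh = 0.648 * 79.4 = 51.45 kW

51.45
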